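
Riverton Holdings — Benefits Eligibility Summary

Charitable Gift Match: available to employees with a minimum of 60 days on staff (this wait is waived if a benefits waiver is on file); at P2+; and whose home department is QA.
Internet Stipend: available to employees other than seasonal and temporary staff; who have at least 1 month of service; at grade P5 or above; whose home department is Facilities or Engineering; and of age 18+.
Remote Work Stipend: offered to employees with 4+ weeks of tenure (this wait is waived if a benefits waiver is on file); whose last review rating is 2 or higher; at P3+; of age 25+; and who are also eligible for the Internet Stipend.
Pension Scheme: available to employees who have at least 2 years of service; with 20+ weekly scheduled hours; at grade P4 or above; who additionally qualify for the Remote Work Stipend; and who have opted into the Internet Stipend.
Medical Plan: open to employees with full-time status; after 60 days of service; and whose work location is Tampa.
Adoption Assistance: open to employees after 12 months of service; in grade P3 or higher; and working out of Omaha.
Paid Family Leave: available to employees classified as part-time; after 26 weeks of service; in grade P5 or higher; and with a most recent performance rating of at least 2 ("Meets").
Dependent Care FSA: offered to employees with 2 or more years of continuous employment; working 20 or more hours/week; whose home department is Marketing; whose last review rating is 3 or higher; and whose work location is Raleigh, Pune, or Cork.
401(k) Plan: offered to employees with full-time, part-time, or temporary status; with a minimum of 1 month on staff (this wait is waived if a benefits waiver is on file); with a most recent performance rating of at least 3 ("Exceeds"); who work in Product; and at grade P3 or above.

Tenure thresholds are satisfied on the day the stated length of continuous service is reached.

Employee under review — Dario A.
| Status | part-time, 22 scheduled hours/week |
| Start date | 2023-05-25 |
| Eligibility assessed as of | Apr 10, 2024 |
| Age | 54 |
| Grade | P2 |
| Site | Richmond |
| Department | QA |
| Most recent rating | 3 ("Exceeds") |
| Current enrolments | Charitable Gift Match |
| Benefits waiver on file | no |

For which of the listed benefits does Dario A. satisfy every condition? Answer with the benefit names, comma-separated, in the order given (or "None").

Charitable Gift Match

Service from 2023-05-25 to Apr 10, 2024: 321 days.
Charitable Gift Match — no waiver, service 321 days ≥ 60 days ✓; grade P2 ≥ P2 ✓; dept QA ✓ → eligible.
Internet Stipend — status part-time ✓ (not excluded); service 321 days ≥ 1 month (≈30 days) ✓; grade P2 < P5 ✗ → not eligible.
Remote Work Stipend — no waiver, service 321 days ≥ 4 weeks (≈28 days) ✓; rating 3 ≥ 2 ✓; grade P2 < P3 ✗ → not eligible.
Pension Scheme — service 321 days < 2 years (≈730 days) ✗ → not eligible.
Medical Plan — status part-time ✗ (requires full-time) → not eligible.
Adoption Assistance — service 321 days < 12 months (≈360 days) ✗ → not eligible.
Paid Family Leave — status part-time ✓; service 321 days ≥ 26 weeks (≈182 days) ✓; grade P2 < P5 ✗ → not eligible.
Dependent Care FSA — service 321 days < 2 years (≈730 days) ✗ → not eligible.
401(k) Plan — status part-time ✓; no waiver, service 321 days ≥ 1 month (≈30 days) ✓; rating 3 ≥ 3 ✓; dept QA ✗ → not eligible.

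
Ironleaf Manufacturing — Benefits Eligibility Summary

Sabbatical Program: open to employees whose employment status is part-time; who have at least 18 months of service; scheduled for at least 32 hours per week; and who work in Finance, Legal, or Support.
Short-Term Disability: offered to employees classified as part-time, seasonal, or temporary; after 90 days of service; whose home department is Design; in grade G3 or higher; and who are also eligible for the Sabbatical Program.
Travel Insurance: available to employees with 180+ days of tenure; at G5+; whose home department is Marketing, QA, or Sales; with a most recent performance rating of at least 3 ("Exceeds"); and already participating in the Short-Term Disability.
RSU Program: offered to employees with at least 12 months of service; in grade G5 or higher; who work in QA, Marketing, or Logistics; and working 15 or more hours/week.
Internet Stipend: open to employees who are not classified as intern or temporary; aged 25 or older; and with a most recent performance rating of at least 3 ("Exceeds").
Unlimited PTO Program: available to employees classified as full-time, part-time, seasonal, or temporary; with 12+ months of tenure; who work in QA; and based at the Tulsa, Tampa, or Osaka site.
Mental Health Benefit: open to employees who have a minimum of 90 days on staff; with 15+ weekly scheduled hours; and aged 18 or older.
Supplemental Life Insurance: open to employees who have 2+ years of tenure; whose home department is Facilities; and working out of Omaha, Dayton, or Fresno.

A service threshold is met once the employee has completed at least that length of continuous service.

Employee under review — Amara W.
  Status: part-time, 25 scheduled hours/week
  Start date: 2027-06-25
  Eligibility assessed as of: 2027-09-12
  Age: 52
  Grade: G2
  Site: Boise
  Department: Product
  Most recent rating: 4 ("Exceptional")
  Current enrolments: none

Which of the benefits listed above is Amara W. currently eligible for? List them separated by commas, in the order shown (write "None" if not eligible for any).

Service from 2027-06-25 to 2027-09-12: 79 days.
Sabbatical Program — status part-time ✓; service 79 days < 18 months (≈540 days) ✗ → not eligible.
Short-Term Disability — status part-time ✓; service 79 days < 90 days ✗ → not eligible.
Travel Insurance — service 79 days < 180 days ✗ → not eligible.
RSU Program — service 79 days < 12 months (≈360 days) ✗ → not eligible.
Internet Stipend — status part-time ✓ (not excluded); age 52 ≥ 25 ✓; rating 4 ≥ 3 ✓ → eligible.
Unlimited PTO Program — status part-time ✓; service 79 days < 12 months (≈360 days) ✗ → not eligible.
Mental Health Benefit — service 79 days < 90 days ✗ → not eligible.
Supplemental Life Insurance — service 79 days < 2 years (≈730 days) ✗ → not eligible.

Internet Stipend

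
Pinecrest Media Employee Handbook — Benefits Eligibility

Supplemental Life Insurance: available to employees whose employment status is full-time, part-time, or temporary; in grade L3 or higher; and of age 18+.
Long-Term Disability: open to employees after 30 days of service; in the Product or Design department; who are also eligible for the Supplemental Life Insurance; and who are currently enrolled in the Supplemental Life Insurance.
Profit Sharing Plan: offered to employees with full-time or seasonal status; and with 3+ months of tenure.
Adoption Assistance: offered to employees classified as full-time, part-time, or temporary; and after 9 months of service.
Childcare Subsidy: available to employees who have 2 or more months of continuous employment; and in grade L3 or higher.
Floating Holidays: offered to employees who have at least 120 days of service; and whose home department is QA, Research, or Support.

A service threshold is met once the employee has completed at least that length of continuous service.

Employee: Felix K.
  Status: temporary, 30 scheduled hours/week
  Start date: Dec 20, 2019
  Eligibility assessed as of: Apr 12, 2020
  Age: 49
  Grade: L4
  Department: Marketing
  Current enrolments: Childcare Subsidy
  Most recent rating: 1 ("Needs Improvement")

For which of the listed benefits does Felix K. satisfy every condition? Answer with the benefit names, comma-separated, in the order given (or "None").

Supplemental Life Insurance, Childcare Subsidy

Service from Dec 20, 2019 to Apr 12, 2020: 114 days.
Supplemental Life Insurance — status temporary ✓; grade L4 ≥ L3 ✓; age 49 ≥ 18 ✓ → eligible.
Long-Term Disability — service 114 days ≥ 30 days ✓; dept Marketing ✗ → not eligible.
Profit Sharing Plan — status temporary ✗ (requires full-time or seasonal) → not eligible.
Adoption Assistance — status temporary ✓; service 114 days < 9 months (≈270 days) ✗ → not eligible.
Childcare Subsidy — service 114 days ≥ 2 months (≈60 days) ✓; grade L4 ≥ L3 ✓ → eligible.
Floating Holidays — service 114 days < 120 days ✗ → not eligible.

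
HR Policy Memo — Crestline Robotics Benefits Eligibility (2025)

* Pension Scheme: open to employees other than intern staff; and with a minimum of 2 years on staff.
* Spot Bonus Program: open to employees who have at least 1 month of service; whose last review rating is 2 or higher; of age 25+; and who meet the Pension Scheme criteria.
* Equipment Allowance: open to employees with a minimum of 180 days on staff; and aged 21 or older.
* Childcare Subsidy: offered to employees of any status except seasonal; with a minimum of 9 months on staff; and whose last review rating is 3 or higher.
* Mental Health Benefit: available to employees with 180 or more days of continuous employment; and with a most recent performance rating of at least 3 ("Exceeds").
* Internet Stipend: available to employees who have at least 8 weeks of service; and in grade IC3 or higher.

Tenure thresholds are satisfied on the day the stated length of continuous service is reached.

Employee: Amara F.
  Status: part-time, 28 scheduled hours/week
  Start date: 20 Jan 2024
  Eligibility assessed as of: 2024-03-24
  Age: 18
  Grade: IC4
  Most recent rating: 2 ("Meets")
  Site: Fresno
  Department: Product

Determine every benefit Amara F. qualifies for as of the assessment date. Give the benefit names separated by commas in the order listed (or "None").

Internet Stipend

Service from 20 Jan 2024 to 2024-03-24: 64 days.
Pension Scheme — status part-time ✓ (not excluded); service 64 days < 2 years (≈730 days) ✗ → not eligible.
Spot Bonus Program — service 64 days ≥ 1 month (≈30 days) ✓; rating 2 ≥ 2 ✓; age 18 < 25 ✗ → not eligible.
Equipment Allowance — service 64 days < 180 days ✗ → not eligible.
Childcare Subsidy — status part-time ✓ (not excluded); service 64 days < 9 months (≈270 days) ✗ → not eligible.
Mental Health Benefit — service 64 days < 180 days ✗ → not eligible.
Internet Stipend — service 64 days ≥ 8 weeks (≈56 days) ✓; grade IC4 ≥ IC3 ✓ → eligible.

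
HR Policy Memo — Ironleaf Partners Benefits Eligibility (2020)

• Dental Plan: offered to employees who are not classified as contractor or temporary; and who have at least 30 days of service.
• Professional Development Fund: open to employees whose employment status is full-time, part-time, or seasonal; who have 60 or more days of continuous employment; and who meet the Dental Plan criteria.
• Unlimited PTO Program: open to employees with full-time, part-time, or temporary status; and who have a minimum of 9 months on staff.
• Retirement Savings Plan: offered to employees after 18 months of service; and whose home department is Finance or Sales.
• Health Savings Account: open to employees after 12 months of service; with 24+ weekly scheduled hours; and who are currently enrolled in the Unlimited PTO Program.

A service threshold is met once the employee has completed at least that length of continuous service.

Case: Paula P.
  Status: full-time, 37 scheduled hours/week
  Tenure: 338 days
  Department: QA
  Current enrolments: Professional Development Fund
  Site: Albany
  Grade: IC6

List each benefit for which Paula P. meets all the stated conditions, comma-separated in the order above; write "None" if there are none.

Dental Plan — status full-time ✓ (not excluded); service 338 days ≥ 30 days ✓ → eligible.
Professional Development Fund — status full-time ✓; service 338 days ≥ 60 days ✓; eligible for Dental Plan ✓ → eligible.
Unlimited PTO Program — status full-time ✓; service 338 days ≥ 9 months (≈270 days) ✓ → eligible.
Retirement Savings Plan — service 338 days < 18 months (≈540 days) ✗ → not eligible.
Health Savings Account — service 338 days < 12 months (≈360 days) ✗ → not eligible.

Dental Plan, Professional Development Fund, Unlimited PTO Program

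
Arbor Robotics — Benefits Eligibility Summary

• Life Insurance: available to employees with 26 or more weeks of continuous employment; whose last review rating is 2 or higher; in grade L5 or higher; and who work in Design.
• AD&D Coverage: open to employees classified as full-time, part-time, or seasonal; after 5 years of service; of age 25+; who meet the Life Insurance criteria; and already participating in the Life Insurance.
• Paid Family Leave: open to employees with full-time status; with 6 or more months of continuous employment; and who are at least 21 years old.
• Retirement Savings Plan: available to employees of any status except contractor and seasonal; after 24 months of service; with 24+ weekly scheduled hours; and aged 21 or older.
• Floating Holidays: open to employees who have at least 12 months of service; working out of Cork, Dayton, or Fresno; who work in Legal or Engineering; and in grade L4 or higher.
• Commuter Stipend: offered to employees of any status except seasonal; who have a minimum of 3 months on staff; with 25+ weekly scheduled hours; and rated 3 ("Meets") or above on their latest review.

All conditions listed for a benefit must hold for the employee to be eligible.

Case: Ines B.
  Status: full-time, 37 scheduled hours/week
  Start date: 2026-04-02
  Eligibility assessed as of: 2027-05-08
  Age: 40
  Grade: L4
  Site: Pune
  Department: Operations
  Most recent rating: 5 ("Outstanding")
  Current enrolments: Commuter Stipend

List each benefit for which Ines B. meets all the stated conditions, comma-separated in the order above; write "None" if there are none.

Paid Family Leave, Commuter Stipend

Service from 2026-04-02 to 2027-05-08: 401 days.
Life Insurance — service 401 days ≥ 26 weeks (≈182 days) ✓; rating 5 ≥ 2 ✓; grade L4 < L5 ✗ → not eligible.
AD&D Coverage — status full-time ✓; service 401 days < 5 years (≈1825 days) ✗ → not eligible.
Paid Family Leave — status full-time ✓; service 401 days ≥ 6 months (≈180 days) ✓; age 40 ≥ 21 ✓ → eligible.
Retirement Savings Plan — status full-time ✓ (not excluded); service 401 days < 24 months (≈720 days) ✗ → not eligible.
Floating Holidays — service 401 days ≥ 12 months (≈360 days) ✓; site Pune ✗ (not Cork, Dayton, or Fresno) → not eligible.
Commuter Stipend — status full-time ✓ (not excluded); service 401 days ≥ 3 months (≈90 days) ✓; 37 hrs/wk ≥ 25 ✓; rating 5 ≥ 3 ✓ → eligible.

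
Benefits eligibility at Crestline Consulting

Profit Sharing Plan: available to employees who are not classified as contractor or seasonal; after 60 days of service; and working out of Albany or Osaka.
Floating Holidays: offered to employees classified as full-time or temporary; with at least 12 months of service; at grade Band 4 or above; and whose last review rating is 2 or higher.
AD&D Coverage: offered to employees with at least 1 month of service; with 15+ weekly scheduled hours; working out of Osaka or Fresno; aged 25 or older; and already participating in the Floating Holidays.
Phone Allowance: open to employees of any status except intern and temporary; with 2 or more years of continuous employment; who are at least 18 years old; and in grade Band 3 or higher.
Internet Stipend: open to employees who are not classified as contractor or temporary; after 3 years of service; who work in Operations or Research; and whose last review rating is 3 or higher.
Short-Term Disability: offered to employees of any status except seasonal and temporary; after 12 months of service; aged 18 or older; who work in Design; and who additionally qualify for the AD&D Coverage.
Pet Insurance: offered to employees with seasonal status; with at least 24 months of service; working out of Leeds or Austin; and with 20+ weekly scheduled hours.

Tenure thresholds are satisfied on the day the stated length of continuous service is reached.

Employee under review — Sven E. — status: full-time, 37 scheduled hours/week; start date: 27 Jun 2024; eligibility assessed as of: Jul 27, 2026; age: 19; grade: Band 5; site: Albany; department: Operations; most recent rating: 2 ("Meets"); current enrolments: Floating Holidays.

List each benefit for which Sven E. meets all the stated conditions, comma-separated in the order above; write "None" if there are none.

Profit Sharing Plan, Floating Holidays, Phone Allowance

Service from 27 Jun 2024 to Jul 27, 2026: 760 days.
Profit Sharing Plan — status full-time ✓ (not excluded); service 760 days ≥ 60 days ✓; site Albany ✓ → eligible.
Floating Holidays — status full-time ✓; service 760 days ≥ 12 months (≈360 days) ✓; grade Band 5 ≥ Band 4 ✓; rating 2 ≥ 2 ✓ → eligible.
AD&D Coverage — service 760 days ≥ 1 month (≈30 days) ✓; 37 hrs/wk ≥ 15 ✓; site Albany ✗ (not Osaka or Fresno) → not eligible.
Phone Allowance — status full-time ✓ (not excluded); service 760 days ≥ 2 years (≈730 days) ✓; age 19 ≥ 18 ✓; grade Band 5 ≥ Band 3 ✓ → eligible.
Internet Stipend — status full-time ✓ (not excluded); service 760 days < 3 years (≈1095 days) ✗ → not eligible.
Short-Term Disability — status full-time ✓ (not excluded); service 760 days ≥ 12 months (≈360 days) ✓; age 19 ≥ 18 ✓; dept Operations ✗ → not eligible.
Pet Insurance — status full-time ✗ (requires seasonal) → not eligible.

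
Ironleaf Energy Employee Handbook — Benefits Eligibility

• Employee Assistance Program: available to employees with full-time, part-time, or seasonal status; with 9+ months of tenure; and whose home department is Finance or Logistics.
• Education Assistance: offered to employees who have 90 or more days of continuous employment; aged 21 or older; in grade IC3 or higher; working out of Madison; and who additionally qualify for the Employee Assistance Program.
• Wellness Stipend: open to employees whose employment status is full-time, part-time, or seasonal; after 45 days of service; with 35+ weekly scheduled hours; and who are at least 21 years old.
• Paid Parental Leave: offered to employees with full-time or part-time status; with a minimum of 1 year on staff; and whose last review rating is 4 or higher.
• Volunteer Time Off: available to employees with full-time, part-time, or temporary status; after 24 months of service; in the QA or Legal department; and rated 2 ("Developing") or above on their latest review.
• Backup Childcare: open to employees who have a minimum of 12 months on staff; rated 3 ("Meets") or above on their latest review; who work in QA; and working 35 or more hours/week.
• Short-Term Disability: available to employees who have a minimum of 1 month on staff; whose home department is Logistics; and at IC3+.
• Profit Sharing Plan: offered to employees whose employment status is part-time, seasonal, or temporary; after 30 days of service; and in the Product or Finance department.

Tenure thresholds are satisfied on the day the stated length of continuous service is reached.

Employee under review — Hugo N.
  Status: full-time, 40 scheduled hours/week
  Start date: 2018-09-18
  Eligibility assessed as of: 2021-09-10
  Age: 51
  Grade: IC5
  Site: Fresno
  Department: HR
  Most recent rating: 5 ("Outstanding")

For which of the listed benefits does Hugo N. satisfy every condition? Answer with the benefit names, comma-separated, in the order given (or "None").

Service from 2018-09-18 to 2021-09-10: 1088 days.
Employee Assistance Program — status full-time ✓; service 1088 days ≥ 9 months (≈270 days) ✓; dept HR ✗ → not eligible.
Education Assistance — service 1088 days ≥ 90 days ✓; age 51 ≥ 21 ✓; grade IC5 ≥ IC3 ✓; site Fresno ✗ (not Madison) → not eligible.
Wellness Stipend — status full-time ✓; service 1088 days ≥ 45 days ✓; 40 hrs/wk ≥ 35 ✓; age 51 ≥ 21 ✓ → eligible.
Paid Parental Leave — status full-time ✓; service 1088 days ≥ 1 year (≈365 days) ✓; rating 5 ≥ 4 ✓ → eligible.
Volunteer Time Off — status full-time ✓; service 1088 days ≥ 24 months (≈720 days) ✓; dept HR ✗ → not eligible.
Backup Childcare — service 1088 days ≥ 12 months (≈360 days) ✓; rating 5 ≥ 3 ✓; dept HR ✗ → not eligible.
Short-Term Disability — service 1088 days ≥ 1 month (≈30 days) ✓; dept HR ✗ → not eligible.
Profit Sharing Plan — status full-time ✗ (requires part-time, seasonal, or temporary) → not eligible.

Wellness Stipend, Paid Parental Leave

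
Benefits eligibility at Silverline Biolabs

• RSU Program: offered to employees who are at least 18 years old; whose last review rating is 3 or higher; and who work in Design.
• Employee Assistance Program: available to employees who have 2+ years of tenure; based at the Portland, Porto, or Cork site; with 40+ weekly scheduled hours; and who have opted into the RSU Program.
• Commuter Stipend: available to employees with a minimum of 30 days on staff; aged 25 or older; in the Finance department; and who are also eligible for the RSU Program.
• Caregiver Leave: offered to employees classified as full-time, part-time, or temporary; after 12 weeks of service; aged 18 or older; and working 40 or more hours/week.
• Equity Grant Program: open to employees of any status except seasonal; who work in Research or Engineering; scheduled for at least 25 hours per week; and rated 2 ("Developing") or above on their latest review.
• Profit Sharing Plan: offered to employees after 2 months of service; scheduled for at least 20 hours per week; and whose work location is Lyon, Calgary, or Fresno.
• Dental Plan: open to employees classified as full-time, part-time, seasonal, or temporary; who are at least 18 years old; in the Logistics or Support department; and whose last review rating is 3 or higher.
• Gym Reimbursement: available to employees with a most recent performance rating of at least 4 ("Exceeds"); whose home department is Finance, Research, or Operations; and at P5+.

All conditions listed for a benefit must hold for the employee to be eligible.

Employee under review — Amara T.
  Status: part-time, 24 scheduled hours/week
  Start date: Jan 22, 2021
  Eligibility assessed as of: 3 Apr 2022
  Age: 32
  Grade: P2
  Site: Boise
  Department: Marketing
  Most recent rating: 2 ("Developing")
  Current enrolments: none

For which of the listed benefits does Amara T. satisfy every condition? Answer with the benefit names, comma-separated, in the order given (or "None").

Service from Jan 22, 2021 to 3 Apr 2022: 436 days.
RSU Program — age 32 ≥ 18 ✓; rating 2 < 3 ✗ → not eligible.
Employee Assistance Program — service 436 days < 2 years (≈730 days) ✗ → not eligible.
Commuter Stipend — service 436 days ≥ 30 days ✓; age 32 ≥ 25 ✓; dept Marketing ✗ → not eligible.
Caregiver Leave — status part-time ✓; service 436 days ≥ 12 weeks (≈84 days) ✓; age 32 ≥ 18 ✓; 24 hrs/wk < 40 ✗ → not eligible.
Equity Grant Program — status part-time ✓ (not excluded); dept Marketing ✗ → not eligible.
Profit Sharing Plan — service 436 days ≥ 2 months (≈60 days) ✓; 24 hrs/wk ≥ 20 ✓; site Boise ✗ (not Lyon, Calgary, or Fresno) → not eligible.
Dental Plan — status part-time ✓; age 32 ≥ 18 ✓; dept Marketing ✗ → not eligible.
Gym Reimbursement — rating 2 < 4 ✗ → not eligible.

None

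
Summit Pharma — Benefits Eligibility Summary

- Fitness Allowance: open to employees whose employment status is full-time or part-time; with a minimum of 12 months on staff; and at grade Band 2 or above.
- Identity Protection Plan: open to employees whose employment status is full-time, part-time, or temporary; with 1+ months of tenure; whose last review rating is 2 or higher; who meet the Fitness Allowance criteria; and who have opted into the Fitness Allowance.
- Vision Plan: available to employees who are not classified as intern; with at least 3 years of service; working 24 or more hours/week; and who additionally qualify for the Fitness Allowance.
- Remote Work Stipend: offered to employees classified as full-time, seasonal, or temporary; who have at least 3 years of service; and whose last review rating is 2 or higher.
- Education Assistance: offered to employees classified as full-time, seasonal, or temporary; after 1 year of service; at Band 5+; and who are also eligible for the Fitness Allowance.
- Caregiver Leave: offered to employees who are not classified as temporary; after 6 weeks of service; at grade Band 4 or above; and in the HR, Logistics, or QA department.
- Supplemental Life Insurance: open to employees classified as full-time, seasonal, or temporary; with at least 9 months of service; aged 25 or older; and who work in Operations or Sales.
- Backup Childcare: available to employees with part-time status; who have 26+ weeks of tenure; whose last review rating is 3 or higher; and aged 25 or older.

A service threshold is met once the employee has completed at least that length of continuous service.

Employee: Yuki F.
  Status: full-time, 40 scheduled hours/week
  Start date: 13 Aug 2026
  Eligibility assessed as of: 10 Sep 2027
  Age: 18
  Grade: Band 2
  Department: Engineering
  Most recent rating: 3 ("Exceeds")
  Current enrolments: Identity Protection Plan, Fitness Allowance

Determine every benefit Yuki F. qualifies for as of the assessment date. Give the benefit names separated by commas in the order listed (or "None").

Service from 13 Aug 2026 to 10 Sep 2027: 393 days.
Fitness Allowance — status full-time ✓; service 393 days ≥ 12 months (≈360 days) ✓; grade Band 2 ≥ Band 2 ✓ → eligible.
Identity Protection Plan — status full-time ✓; service 393 days ≥ 1 month (≈30 days) ✓; rating 3 ≥ 2 ✓; eligible for Fitness Allowance ✓; enrolled in Fitness Allowance ✓ → eligible.
Vision Plan — status full-time ✓ (not excluded); service 393 days < 3 years (≈1095 days) ✗ → not eligible.
Remote Work Stipend — status full-time ✓; service 393 days < 3 years (≈1095 days) ✗ → not eligible.
Education Assistance — status full-time ✓; service 393 days ≥ 1 year (≈365 days) ✓; grade Band 2 < Band 5 ✗ → not eligible.
Caregiver Leave — status full-time ✓ (not excluded); service 393 days ≥ 6 weeks (≈42 days) ✓; grade Band 2 < Band 4 ✗ → not eligible.
Supplemental Life Insurance — status full-time ✓; service 393 days ≥ 9 months (≈270 days) ✓; age 18 < 25 ✗ → not eligible.
Backup Childcare — status full-time ✗ (requires part-time) → not eligible.

Fitness Allowance, Identity Protection Plan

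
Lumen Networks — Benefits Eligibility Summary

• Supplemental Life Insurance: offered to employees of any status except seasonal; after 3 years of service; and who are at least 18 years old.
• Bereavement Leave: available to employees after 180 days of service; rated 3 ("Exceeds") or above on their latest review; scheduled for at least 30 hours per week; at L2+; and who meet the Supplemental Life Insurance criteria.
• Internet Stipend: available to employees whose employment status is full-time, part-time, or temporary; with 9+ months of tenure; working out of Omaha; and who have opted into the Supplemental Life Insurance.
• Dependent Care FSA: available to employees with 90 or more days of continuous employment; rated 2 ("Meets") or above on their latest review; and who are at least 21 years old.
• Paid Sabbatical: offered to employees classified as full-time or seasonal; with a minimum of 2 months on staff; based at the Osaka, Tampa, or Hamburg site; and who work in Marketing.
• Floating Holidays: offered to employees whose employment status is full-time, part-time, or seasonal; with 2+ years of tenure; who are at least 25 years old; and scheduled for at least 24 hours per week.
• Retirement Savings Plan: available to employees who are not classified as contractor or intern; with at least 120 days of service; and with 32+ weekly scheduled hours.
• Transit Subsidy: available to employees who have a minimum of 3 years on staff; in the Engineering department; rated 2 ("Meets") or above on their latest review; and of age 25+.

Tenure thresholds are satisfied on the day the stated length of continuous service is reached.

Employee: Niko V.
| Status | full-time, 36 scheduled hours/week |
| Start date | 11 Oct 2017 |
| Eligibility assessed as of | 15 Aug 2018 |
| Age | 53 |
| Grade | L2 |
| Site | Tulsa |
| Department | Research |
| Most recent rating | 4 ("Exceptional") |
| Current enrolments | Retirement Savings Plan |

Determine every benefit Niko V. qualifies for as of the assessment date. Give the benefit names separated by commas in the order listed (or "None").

Service from 11 Oct 2017 to 15 Aug 2018: 308 days.
Supplemental Life Insurance — status full-time ✓ (not excluded); service 308 days < 3 years (≈1095 days) ✗ → not eligible.
Bereavement Leave — service 308 days ≥ 180 days ✓; rating 4 ≥ 3 ✓; 36 hrs/wk ≥ 30 ✓; grade L2 ≥ L2 ✓; not eligible for Supplemental Life Insurance ✗ → not eligible.
Internet Stipend — status full-time ✓; service 308 days ≥ 9 months (≈270 days) ✓; site Tulsa ✗ (not Omaha) → not eligible.
Dependent Care FSA — service 308 days ≥ 90 days ✓; rating 4 ≥ 2 ✓; age 53 ≥ 21 ✓ → eligible.
Paid Sabbatical — status full-time ✓; service 308 days ≥ 2 months (≈60 days) ✓; site Tulsa ✗ (not Osaka, Tampa, or Hamburg) → not eligible.
Floating Holidays — status full-time ✓; service 308 days < 2 years (≈730 days) ✗ → not eligible.
Retirement Savings Plan — status full-time ✓ (not excluded); service 308 days ≥ 120 days ✓; 36 hrs/wk ≥ 32 ✓ → eligible.
Transit Subsidy — service 308 days < 3 years (≈1095 days) ✗ → not eligible.

Dependent Care FSA, Retirement Savings Plan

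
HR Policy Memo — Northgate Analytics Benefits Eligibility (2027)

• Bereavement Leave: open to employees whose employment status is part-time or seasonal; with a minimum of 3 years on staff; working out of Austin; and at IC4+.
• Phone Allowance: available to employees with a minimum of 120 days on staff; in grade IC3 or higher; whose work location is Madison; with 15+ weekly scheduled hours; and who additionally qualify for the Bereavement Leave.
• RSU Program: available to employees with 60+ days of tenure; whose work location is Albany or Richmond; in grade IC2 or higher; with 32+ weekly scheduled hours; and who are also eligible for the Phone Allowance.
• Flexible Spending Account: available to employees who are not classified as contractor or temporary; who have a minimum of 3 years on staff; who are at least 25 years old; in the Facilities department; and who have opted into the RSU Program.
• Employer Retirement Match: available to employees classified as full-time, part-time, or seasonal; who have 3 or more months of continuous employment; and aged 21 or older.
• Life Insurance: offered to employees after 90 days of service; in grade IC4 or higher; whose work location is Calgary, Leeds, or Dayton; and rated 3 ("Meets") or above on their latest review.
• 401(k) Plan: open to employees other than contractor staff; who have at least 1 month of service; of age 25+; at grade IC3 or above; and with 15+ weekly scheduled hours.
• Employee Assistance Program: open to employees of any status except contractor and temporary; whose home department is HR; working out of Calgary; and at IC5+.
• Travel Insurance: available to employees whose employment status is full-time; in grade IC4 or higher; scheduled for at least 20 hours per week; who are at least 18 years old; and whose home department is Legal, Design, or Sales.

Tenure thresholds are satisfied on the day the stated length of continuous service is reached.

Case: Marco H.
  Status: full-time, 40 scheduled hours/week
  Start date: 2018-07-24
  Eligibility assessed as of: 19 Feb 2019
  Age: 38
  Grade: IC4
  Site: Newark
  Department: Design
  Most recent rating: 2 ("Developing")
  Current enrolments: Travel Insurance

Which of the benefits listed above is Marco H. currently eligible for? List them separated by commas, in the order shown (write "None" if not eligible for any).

Employer Retirement Match, 401(k) Plan, Travel Insurance

Service from 2018-07-24 to 19 Feb 2019: 210 days.
Bereavement Leave — status full-time ✗ (requires part-time or seasonal) → not eligible.
Phone Allowance — service 210 days ≥ 120 days ✓; grade IC4 ≥ IC3 ✓; site Newark ✗ (not Madison) → not eligible.
RSU Program — service 210 days ≥ 60 days ✓; site Newark ✗ (not Albany or Richmond) → not eligible.
Flexible Spending Account — status full-time ✓ (not excluded); service 210 days < 3 years (≈1095 days) ✗ → not eligible.
Employer Retirement Match — status full-time ✓; service 210 days ≥ 3 months (≈90 days) ✓; age 38 ≥ 21 ✓ → eligible.
Life Insurance — service 210 days ≥ 90 days ✓; grade IC4 ≥ IC4 ✓; site Newark ✗ (not Calgary, Leeds, or Dayton) → not eligible.
401(k) Plan — status full-time ✓ (not excluded); service 210 days ≥ 1 month (≈30 days) ✓; age 38 ≥ 25 ✓; grade IC4 ≥ IC3 ✓; 40 hrs/wk ≥ 15 ✓ → eligible.
Employee Assistance Program — status full-time ✓ (not excluded); dept Design ✗ → not eligible.
Travel Insurance — status full-time ✓; grade IC4 ≥ IC4 ✓; 40 hrs/wk ≥ 20 ✓; age 38 ≥ 18 ✓; dept Design ✓ → eligible.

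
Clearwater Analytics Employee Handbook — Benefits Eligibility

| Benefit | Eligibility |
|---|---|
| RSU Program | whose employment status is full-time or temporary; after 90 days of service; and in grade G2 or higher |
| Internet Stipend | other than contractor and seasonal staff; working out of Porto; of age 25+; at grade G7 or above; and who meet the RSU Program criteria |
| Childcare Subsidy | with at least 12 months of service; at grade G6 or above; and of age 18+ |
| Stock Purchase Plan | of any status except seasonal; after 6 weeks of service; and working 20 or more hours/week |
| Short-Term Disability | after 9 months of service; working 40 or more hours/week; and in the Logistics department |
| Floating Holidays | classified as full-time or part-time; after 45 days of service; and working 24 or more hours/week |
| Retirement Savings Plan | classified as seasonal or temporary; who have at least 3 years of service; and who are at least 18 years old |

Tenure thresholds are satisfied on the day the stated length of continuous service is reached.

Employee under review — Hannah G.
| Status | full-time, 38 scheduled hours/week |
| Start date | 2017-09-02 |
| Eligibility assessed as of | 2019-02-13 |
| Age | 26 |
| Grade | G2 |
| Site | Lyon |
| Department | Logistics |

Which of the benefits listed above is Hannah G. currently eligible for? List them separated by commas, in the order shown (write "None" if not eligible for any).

Service from 2017-09-02 to 2019-02-13: 529 days.
RSU Program — status full-time ✓; service 529 days ≥ 90 days ✓; grade G2 ≥ G2 ✓ → eligible.
Internet Stipend — status full-time ✓ (not excluded); site Lyon ✗ (not Porto) → not eligible.
Childcare Subsidy — service 529 days ≥ 12 months (≈360 days) ✓; grade G2 < G6 ✗ → not eligible.
Stock Purchase Plan — status full-time ✓ (not excluded); service 529 days ≥ 6 weeks (≈42 days) ✓; 38 hrs/wk ≥ 20 ✓ → eligible.
Short-Term Disability — service 529 days ≥ 9 months (≈270 days) ✓; 38 hrs/wk < 40 ✗ → not eligible.
Floating Holidays — status full-time ✓; service 529 days ≥ 45 days ✓; 38 hrs/wk ≥ 24 ✓ → eligible.
Retirement Savings Plan — status full-time ✗ (requires seasonal or temporary) → not eligible.

RSU Program, Stock Purchase Plan, Floating Holidays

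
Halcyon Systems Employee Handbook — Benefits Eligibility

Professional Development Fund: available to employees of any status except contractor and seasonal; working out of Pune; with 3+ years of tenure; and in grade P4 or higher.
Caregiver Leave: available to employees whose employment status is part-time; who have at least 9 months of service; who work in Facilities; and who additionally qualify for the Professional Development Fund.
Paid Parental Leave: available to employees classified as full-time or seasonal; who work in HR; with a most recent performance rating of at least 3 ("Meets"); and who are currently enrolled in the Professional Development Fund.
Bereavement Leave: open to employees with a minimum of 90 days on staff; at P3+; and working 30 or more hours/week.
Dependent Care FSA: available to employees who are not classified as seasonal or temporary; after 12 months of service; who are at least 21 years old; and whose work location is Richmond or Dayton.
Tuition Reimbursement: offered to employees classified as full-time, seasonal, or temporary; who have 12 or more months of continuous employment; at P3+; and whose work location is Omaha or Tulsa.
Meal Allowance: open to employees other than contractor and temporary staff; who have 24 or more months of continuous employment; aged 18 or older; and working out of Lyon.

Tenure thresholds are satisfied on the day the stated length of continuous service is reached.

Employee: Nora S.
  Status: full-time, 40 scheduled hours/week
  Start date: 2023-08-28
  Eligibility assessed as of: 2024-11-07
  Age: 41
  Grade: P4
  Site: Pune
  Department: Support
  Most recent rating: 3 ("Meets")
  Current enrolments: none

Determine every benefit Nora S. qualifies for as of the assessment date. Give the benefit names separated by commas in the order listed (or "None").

Bereavement Leave

Service from 2023-08-28 to 2024-11-07: 437 days.
Professional Development Fund — status full-time ✓ (not excluded); site Pune ✓; service 437 days < 3 years (≈1095 days) ✗ → not eligible.
Caregiver Leave — status full-time ✗ (requires part-time) → not eligible.
Paid Parental Leave — status full-time ✓; dept Support ✗ → not eligible.
Bereavement Leave — service 437 days ≥ 90 days ✓; grade P4 ≥ P3 ✓; 40 hrs/wk ≥ 30 ✓ → eligible.
Dependent Care FSA — status full-time ✓ (not excluded); service 437 days ≥ 12 months (≈360 days) ✓; age 41 ≥ 21 ✓; site Pune ✗ (not Richmond or Dayton) → not eligible.
Tuition Reimbursement — status full-time ✓; service 437 days ≥ 12 months (≈360 days) ✓; grade P4 ≥ P3 ✓; site Pune ✗ (not Omaha or Tulsa) → not eligible.
Meal Allowance — status full-time ✓ (not excluded); service 437 days < 24 months (≈720 days) ✗ → not eligible.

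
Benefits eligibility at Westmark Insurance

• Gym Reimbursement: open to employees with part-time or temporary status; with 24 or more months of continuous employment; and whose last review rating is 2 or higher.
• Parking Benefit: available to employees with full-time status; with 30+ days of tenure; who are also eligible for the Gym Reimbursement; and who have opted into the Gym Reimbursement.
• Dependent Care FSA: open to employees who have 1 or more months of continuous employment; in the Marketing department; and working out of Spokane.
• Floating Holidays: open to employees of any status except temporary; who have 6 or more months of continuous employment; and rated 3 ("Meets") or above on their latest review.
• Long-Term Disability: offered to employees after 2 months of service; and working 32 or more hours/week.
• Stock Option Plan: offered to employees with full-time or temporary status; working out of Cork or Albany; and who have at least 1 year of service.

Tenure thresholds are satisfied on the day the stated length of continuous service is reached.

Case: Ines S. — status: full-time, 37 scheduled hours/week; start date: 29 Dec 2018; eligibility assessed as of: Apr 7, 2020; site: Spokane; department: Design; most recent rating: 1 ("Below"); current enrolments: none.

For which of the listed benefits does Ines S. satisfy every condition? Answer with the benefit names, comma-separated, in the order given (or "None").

Service from 29 Dec 2018 to Apr 7, 2020: 465 days.
Gym Reimbursement — status full-time ✗ (requires part-time or temporary) → not eligible.
Parking Benefit — status full-time ✓; service 465 days ≥ 30 days ✓; not eligible for Gym Reimbursement ✗ → not eligible.
Dependent Care FSA — service 465 days ≥ 1 month (≈30 days) ✓; dept Design ✗ → not eligible.
Floating Holidays — status full-time ✓ (not excluded); service 465 days ≥ 6 months (≈180 days) ✓; rating 1 < 3 ✗ → not eligible.
Long-Term Disability — service 465 days ≥ 2 months (≈60 days) ✓; 37 hrs/wk ≥ 32 ✓ → eligible.
Stock Option Plan — status full-time ✓; site Spokane ✗ (not Cork or Albany) → not eligible.

Long-Term Disability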